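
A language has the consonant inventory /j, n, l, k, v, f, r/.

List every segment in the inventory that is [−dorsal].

n, l, v, f, r

The feature [dorsal] marks segments articulated with the tongue body. In this inventory /n, l, v, f, r/ lack that property, so they are [−dorsal]; /j, k/ are [+dorsal].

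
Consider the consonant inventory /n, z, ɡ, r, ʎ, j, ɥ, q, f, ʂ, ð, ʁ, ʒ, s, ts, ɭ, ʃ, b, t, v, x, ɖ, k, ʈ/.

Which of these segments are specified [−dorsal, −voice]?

f, ʂ, s, ts, ʃ, t, ʈ

Eliminate segments failing any feature: /n, z, r, ð, ʒ, ɭ, b, v, ɖ/ are [+voice]; /ɡ, ʎ, j, ɥ, q, ʁ, x, k/ are [+dorsal]. The remaining /f, ʂ, s, ts, ʃ, t, ʈ/ satisfy [−dorsal], [−voice].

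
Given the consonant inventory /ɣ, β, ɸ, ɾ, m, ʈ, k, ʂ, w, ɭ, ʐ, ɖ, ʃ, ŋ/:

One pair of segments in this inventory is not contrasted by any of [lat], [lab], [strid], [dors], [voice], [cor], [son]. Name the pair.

On the given features, /ʃ/ and /ʂ/ have an identical profile: [-lateral], [-labial], [+strident], [-dorsal], [-voice], [+coronal], [-sonorant]. No other two segments in the inventory coincide on all 7 features. (They do differ in [distributed], which is not among the given features.)

ʃ, ʂ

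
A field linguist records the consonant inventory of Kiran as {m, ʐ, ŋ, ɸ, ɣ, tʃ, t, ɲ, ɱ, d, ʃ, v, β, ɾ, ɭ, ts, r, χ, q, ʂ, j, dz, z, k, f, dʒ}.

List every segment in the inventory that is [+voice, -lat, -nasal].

Among the inventory, the [+voice] segments are /m, ʐ, ŋ, ɣ, ɲ, ɱ, d, v, β, ɾ, ɭ, r, j, dz, z, dʒ/.
Then [-lateral] gives /m, ʐ, ŋ, ɣ, ɲ, ɱ, d, v, β, ɾ, r, j, dz, z, dʒ/.
Then [-nasal] leaves /ʐ, ɣ, d, v, β, ɾ, r, j, dz, z, dʒ/.

ʐ, ɣ, d, v, β, ɾ, r, j, dz, z, dʒ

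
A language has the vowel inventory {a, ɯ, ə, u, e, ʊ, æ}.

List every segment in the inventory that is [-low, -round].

ɯ, ə, e

Checking each segment against [-low], [-round]: /ɯ/ (high back unrounded vowel), /ə/ (mid central vowel (schwa)), /e/ (mid front unrounded tense vowel) satisfy every feature; every other segment in the inventory fails at least one.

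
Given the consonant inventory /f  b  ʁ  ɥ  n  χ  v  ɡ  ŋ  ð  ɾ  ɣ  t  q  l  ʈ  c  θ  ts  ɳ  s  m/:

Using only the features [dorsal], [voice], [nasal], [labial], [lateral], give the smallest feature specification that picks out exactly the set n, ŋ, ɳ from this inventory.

Every target segment is [+nasal], [-labial]; each remaining inventory member fails at least one of these. Each conjunct is needed — [-labial] alone would also admit /ʁ, χ, ɡ, ð, …/; [+nasal] alone would also admit /m/ — and no other single listed feature has exactly this extension, so two is the minimum.

[+nasal, -labial]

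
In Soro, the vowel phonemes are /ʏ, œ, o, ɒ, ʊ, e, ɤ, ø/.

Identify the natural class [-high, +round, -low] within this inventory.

Among the inventory, the [-high] segments are /œ, o, ɒ, e, ɤ, ø/.
Intersecting with [+round] gives /œ, o, ɒ, ø/.
Among these, [-low] leaves /œ, o, ø/.

œ, o, ø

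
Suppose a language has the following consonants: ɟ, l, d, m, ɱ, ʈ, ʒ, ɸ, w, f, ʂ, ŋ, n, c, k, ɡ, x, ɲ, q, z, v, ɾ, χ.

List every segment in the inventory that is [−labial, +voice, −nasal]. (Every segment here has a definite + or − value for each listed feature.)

ɟ, l, d, ʒ, ɡ, z, ɾ

Checking each segment against [−labial], [+voice], [−nasal]: /ɟ/ (voiced palatal stop), /l/ (alveolar lateral approximant), /d/ (voiced alveolar stop), /ʒ/ (voiced postalveolar fricative), /ɡ/ (voiced velar stop), /z/ (voiced alveolar fricative), among others, satisfy every feature; every other segment in the inventory fails at least one.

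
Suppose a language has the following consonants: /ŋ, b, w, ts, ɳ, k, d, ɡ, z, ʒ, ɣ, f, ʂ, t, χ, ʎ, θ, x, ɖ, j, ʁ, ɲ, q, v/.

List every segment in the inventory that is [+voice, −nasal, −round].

The [+voice] segments are /ŋ, b, w, ɳ, d, ɡ, z, ʒ, ɣ, ʎ, ɖ, j, ʁ, ɲ, v/.
Of those, [−nasal] gives /b, w, d, ɡ, z, ʒ, ɣ, ʎ, ɖ, j, ʁ, v/.
Within that set, [−round] leaves /b, d, ɡ, z, ʒ, ɣ, ʎ, ɖ, j, ʁ, v/.

b, d, ɡ, z, ʒ, ɣ, ʎ, ɖ, j, ʁ, v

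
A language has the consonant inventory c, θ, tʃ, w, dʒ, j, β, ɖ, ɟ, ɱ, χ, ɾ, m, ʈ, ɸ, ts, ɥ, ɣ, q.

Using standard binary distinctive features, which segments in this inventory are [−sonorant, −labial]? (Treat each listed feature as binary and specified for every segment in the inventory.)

Eliminate segments failing any feature: /w, j, ɱ, ɾ, m, ɥ/ are [+sonorant]; /β, ɸ/ are [+labial]. The remaining /c, θ, tʃ, dʒ, ɖ, ɟ, χ, ʈ, ts, ɣ, q/ satisfy [−sonorant], [−labial].

c, θ, tʃ, dʒ, ɖ, ɟ, χ, ʈ, ts, ɣ, q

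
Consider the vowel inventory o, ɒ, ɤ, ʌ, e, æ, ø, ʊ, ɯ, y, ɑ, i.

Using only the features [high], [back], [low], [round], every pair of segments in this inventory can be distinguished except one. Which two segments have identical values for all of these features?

ʌ, ɤ

/ʌ/ (mid back unrounded lax vowel) and /ɤ/ (mid back unrounded tense vowel) are both [-high], [+back], [-low], [-round], so none of the listed features separates them. (They do differ in [tense], which is not among the given features.) Every other pair in the inventory differs on at least one listed feature.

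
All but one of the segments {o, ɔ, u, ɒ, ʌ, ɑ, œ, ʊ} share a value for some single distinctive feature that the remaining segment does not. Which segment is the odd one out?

œ

The remaining segments after removing /œ/ share [+back]; /œ/ (mid front rounded lax vowel) is [-back]. For every other candidate removal, the leftover set fails to share any single feature value that the removed segment lacks.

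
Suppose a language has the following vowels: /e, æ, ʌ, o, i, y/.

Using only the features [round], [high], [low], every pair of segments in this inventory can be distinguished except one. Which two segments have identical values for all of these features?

On the given features, /e/ and /ʌ/ have an identical profile: [−round], [−high], [−low]. No other two segments in the inventory coincide on all 3 features. (They do differ in [back] and [tense], which are not among the given features.)

e, ʌ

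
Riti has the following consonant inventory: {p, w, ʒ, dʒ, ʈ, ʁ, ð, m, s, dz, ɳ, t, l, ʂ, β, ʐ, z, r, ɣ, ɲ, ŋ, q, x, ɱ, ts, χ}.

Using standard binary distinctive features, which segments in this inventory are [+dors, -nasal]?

w, ʁ, ɣ, q, x, χ

Eliminate segments failing any feature: /p, ʒ, dʒ, ʈ, ð, m, s, dz, ɳ, t, l, ʂ, β, ʐ, z, r, ɱ, ts/ are [-dorsal]; /ɲ, ŋ/ are [+nasal]. The remaining /w, ʁ, ɣ, q, x, χ/ satisfy [+dorsal], [-nasal].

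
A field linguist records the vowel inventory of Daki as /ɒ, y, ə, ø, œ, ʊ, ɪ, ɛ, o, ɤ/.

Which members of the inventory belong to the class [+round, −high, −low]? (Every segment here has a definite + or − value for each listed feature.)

Checking each segment against [+round], [−high], [−low]: /ø/ (mid front rounded tense vowel), /œ/ (mid front rounded lax vowel), /o/ (mid back rounded tense vowel) satisfy every feature; every other segment in the inventory fails at least one.

ø, œ, o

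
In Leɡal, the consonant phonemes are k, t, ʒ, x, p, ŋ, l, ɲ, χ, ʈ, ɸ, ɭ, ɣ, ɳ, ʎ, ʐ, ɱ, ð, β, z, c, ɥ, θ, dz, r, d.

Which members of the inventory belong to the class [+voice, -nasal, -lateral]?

ʒ, ɣ, ʐ, ð, β, z, ɥ, dz, r, d

Checking each segment against [+voice], [-nasal], [-lateral]: /ʒ/ (voiced postalveolar fricative), /ɣ/ (voiced velar fricative), /ʐ/ (voiced retroflex fricative), /ð/ (voiced dental fricative), /β/ (voiced bilabial fricative), /z/ (voiced alveolar fricative), among others, satisfy every feature; every other segment in the inventory fails at least one.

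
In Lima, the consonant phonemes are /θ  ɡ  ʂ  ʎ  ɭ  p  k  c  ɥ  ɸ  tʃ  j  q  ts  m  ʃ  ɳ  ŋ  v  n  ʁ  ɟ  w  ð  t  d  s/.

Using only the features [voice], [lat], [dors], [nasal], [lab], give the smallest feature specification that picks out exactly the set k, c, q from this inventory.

[−voice, +dors]

Every target segment is [−voice], [+dorsal]; each remaining inventory member fails at least one of these. Each conjunct is needed — [+dorsal] alone would also admit /ɡ, ʎ, ɥ, j, …/; [−voice] alone would also admit /θ, ʂ, p, ɸ, …/ — and no other single listed feature has exactly this extension, so two is the minimum.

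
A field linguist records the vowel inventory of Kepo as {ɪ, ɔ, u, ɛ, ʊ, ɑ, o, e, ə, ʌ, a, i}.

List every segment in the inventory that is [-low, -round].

ɪ, ɛ, e, ə, ʌ, i

Eliminate segments failing any feature: /ɔ, u, ʊ, o/ are [+round]; /ɑ, a/ are [+low]. The remaining /ɪ, ɛ, e, ə, ʌ, i/ satisfy [-low], [-round].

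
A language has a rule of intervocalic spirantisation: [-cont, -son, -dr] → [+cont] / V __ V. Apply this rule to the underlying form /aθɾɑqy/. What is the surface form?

[aθɾɑχy]

/q/ satisfies [-cont, -son, -dr] and sits in V __ V. The [+continuant] counterpart of the voiceless uvular stop is /χ/. Other segments in /aθɾɑqy/ either fail the structural description or are not in the environment, so the surface form is [aθɾɑχy].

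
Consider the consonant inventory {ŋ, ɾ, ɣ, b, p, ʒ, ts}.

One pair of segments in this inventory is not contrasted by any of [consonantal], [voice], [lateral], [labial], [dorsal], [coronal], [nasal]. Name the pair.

On the given features, /ʒ/ and /ɾ/ have an identical profile: [+consonantal], [+voice], [-lateral], [-labial], [-dorsal], [+coronal], [-nasal]. No other two segments in the inventory coincide on all 7 features. (They do differ in [sonorant], [strident] and [anterior], which are not among the given features.)

ʒ, ɾ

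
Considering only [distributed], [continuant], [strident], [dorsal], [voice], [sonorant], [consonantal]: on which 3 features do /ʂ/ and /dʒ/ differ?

The two segments share [+strident], [−dorsal], [−sonorant], [+consonantal]. The only features from the list on which they differ: /ʂ/ is [−voice] while /dʒ/ is [+voice]; /ʂ/ is [+continuant] while /dʒ/ is [−continuant]; /ʂ/ is [−distributed] while /dʒ/ is [+distributed].

[voice], [continuant], [distributed]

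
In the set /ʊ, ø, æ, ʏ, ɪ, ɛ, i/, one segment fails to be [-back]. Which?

Every segment except /ʊ/ is [-back]. /ʊ/ (high back rounded lax vowel) is [+back], so it is the exception.

ʊ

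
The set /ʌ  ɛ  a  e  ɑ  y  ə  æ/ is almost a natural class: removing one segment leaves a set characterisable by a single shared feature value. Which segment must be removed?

The remaining segments after removing /y/ share [−round]; /y/ (high front rounded tense vowel) is [+round]. For every other candidate removal, the leftover set fails to share any single feature value that the removed segment lacks.

y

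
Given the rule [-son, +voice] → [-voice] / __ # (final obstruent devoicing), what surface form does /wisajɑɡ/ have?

Only the final segment /ɡ/ is both word-final and matches the structural description. It is a voiced velar stop, so [-son, +voice] holds; changing it to [-voice] with all other features held fixed yields /k/ (voiceless velar stop). No other segment meets both the structural description and the environment, so the output is [wisajɑk].

[wisajɑk]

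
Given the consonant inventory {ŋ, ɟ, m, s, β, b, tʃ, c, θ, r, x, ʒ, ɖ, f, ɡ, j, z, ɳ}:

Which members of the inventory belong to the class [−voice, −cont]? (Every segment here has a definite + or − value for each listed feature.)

Checking each segment against [−voice], [−continuant]: /tʃ/ (voiceless postalveolar affricate), /c/ (voiceless palatal stop) satisfy every feature; every other segment in the inventory fails at least one.

tʃ, c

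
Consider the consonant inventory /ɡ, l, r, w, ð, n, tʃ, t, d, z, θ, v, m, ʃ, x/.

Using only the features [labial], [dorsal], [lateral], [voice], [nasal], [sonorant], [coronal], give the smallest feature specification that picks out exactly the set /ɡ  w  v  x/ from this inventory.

[-nasal, -coronal]

The class [-nasal], [-coronal] has exactly /ɡ, w, v, x/ as its extension in this inventory. No smaller conjunction from the listed features achieves this: [-coronal] alone would also admit /m/; [-nasal] alone would also admit /l, r, ð, tʃ, …/; and checking the remaining single features turns up none with this extension.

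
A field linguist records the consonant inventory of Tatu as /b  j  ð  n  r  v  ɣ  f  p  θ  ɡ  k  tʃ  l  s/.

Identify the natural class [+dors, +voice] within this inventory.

Among the inventory, the [+dorsal] segments are /j, ɣ, ɡ, k/.
Of those, [+voice] leaves /j, ɣ, ɡ/.

j, ɣ, ɡ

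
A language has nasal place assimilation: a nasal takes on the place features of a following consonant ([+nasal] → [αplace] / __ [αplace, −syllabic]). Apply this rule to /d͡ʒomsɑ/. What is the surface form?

In /d͡ʒomsɑ/, the nasal /m/ precedes /s/, which is [+coronal]. The nasal assimilates in place, becoming the [+coronal] nasal /n/. The surface form is [d͡ʒonsɑ].

[d͡ʒonsɑ]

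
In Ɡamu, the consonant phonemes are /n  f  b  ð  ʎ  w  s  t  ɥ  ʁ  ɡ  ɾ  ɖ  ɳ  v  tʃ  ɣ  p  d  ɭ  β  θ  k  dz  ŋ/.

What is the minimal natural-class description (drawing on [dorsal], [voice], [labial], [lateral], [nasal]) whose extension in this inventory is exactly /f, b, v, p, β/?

[+labial, −dorsal]

/f, b, v, p, β/ are all [+labial], [−dorsal], and no other segment in the inventory matches both values. Dropping any one of them over-generates: [−dorsal] alone would also admit /n, ð, s, t, …/; [+labial] alone would also admit /w, ɥ/. No other single listed feature picks out exactly this set either, so fewer than two features will not do.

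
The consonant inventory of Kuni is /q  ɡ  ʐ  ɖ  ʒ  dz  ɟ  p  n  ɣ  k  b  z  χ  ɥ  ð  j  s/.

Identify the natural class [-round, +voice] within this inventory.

The [-round] segments are /q, ɡ, ʐ, ɖ, ʒ, dz, ɟ, p, n, ɣ, k, b, z, χ, ð, j, s/.
Within that set, [+voice] leaves /ɡ, ʐ, ɖ, ʒ, dz, ɟ, n, ɣ, b, z, ð, j/.

ɡ, ʐ, ɖ, ʒ, dz, ɟ, n, ɣ, b, z, ð, j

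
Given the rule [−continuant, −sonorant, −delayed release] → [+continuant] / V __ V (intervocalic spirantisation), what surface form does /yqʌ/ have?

Only /q/ occurs between two vowels (/y/ __ /ʌ/) and matches the structural description. It is a voiceless uvular stop, so [−continuant, −sonorant, −delayed release] holds; changing it to [+continuant] with all other features held fixed yields /χ/ (voiceless uvular fricative). No other segment meets both the structural description and the environment, so the output is [yχʌ].

[yχʌ]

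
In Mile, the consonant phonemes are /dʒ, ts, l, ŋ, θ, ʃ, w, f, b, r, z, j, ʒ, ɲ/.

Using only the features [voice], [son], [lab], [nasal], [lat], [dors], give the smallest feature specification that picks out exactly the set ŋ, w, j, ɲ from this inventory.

Every target segment is [+dorsal] and no other inventory member is, so one feature is enough.

[+dors]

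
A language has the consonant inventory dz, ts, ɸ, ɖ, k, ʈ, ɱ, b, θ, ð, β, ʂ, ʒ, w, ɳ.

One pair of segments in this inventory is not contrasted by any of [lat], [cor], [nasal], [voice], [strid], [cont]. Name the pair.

β, w

Both /β/ and /w/ are [-lateral], [-coronal], [-nasal], [+voice], [-strident], [+continuant]. Since the list omits [sonorant], [round] and [dorsal] — which do distinguish the voiced bilabial fricative from the labial-velar glide — this pair collapses; all other pairs remain distinct.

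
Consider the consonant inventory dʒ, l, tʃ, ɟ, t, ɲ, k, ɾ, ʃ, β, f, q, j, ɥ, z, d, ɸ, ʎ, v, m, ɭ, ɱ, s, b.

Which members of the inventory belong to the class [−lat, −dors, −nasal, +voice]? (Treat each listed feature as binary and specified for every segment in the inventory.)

The [−lateral] segments are /dʒ, tʃ, ɟ, t, ɲ, k, ɾ, ʃ, β, f, q, j, ɥ, z, d, ɸ, v, m, ɱ, s, b/.
Then [−dorsal] gives /dʒ, tʃ, t, ɾ, ʃ, β, f, z, d, ɸ, v, m, ɱ, s, b/.
Then [−nasal] gives /dʒ, tʃ, t, ɾ, ʃ, β, f, z, d, ɸ, v, s, b/.
Intersecting with [+voice] leaves /dʒ, ɾ, β, z, d, v, b/.

dʒ, ɾ, β, z, d, v, b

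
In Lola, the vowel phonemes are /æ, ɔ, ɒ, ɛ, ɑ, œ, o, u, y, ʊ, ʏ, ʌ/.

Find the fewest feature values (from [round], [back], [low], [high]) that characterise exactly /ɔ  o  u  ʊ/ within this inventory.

Every target segment is [−low], [+back], [+round]; each remaining inventory member fails at least one of these. Each conjunct is needed — [+back, +round] alone would also admit /ɒ/; [−low, +round] alone would also admit /œ, y, ʏ/; [−low, +back] alone would also admit /ʌ/ — and no other combination of two listed features has exactly this extension, so three is the minimum.

[−low, +back, +round]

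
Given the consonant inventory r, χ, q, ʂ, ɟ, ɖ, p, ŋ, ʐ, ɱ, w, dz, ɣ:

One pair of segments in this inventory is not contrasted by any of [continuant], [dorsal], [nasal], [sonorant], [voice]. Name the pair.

ɖ, dz

/ɖ/ (voiced retroflex stop) and /dz/ (voiced alveolar affricate) are both [-continuant], [-dorsal], [-nasal], [-sonorant], [+voice], so none of the listed features separates them. (They do differ in [strident], [delayed release] and [anterior], which are not among the given features.) Every other pair in the inventory differs on at least one listed feature.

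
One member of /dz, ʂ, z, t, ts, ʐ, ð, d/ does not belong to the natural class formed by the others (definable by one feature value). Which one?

/ʐ, dz, z, ts, ʂ, t, d/ are all [-distributed], but /ð/ (voiced dental fricative) is [+distributed]. No other single segment can be removed to leave a set sharing one feature value that the removed segment lacks, so /ð/ is the odd one out.

ð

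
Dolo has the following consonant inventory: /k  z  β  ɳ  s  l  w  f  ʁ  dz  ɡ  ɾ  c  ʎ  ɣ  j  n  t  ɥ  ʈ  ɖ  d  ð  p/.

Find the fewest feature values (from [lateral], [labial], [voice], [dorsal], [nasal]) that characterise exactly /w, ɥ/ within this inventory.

[+labial, +dorsal]

Every target segment is [+labial], [+dorsal]; each remaining inventory member fails at least one of these. Each conjunct is needed — [+dorsal] alone would also admit /k, ʁ, ɡ, c, …/; [+labial] alone would also admit /β, f, p/ — and no other single listed feature has exactly this extension, so two is the minimum.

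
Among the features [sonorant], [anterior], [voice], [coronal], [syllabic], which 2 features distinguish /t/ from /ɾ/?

/t/ is the voiceless alveolar stop and /ɾ/ is the alveolar tap. Both are [+anterior], [+coronal], [-syllabic]. /t/ is [-sonorant] while /ɾ/ is [+sonorant]; /t/ is [-voice] while /ɾ/ is [+voice], so the distinguishing features are [sonorant], [voice].

[sonorant], [voice]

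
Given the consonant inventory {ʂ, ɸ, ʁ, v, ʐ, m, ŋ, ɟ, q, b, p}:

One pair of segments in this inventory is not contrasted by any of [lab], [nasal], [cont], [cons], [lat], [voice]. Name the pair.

/ʐ/ (voiced retroflex fricative) and /ʁ/ (voiced uvular fricative) are both [−labial], [−nasal], [+continuant], [+consonantal], [−lateral], [+voice], so none of the listed features separates them. (They do differ in [coronal] and [dorsal], which are not among the given features.) Every other pair in the inventory differs on at least one listed feature.

ʐ, ʁ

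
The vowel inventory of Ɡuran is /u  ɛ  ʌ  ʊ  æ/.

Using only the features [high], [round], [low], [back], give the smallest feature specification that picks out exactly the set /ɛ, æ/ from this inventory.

[−back]

Every target segment is [−back] and no other inventory member is, so one feature is enough.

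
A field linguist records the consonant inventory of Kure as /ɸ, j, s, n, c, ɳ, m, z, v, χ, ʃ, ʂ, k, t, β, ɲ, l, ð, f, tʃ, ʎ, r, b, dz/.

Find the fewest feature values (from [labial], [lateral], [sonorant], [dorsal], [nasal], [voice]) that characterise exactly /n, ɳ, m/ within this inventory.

[+nasal, -dorsal]

The class [+nasal], [-dorsal] has exactly /n, ɳ, m/ as its extension in this inventory. No smaller conjunction from the listed features achieves this: [-dorsal] alone would also admit /ɸ, s, z, v, …/; [+nasal] alone would also admit /ɲ/; and checking the remaining single features turns up none with this extension.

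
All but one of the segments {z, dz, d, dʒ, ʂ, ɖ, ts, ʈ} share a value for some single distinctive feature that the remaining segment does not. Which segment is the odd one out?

dʒ

[distributed] groups all but one: /ɖ, ʂ, z, d, dz, ʈ, ts/ share [-distributed] while /dʒ/ (voiced postalveolar affricate) alone is [+distributed]. Removing any other segment would not leave a single-feature class that excludes it.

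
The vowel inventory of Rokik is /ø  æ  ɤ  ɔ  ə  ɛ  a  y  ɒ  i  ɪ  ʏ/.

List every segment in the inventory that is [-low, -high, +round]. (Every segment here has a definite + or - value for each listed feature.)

ø, ɔ

First, the [-low] segments are /ø, ɤ, ɔ, ə, ɛ, y, i, ɪ, ʏ/.
Of those, [-high] gives /ø, ɤ, ɔ, ə, ɛ/.
Among these, [+round] leaves /ø, ɔ/.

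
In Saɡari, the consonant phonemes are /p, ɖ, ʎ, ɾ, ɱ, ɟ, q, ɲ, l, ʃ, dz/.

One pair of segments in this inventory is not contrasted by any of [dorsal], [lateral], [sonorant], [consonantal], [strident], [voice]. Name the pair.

On the given features, /ɾ/ and /ɱ/ have an identical profile: [−dorsal], [−lateral], [+sonorant], [+consonantal], [−strident], [+voice]. No other two segments in the inventory coincide on all 6 features. (They do differ in [nasal], [labial] and [coronal], which are not among the given features.)

ɾ, ɱ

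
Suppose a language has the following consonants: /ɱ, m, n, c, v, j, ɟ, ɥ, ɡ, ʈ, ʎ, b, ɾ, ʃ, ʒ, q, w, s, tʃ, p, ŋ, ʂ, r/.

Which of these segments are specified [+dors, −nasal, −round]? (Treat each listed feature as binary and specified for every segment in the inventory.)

c, j, ɟ, ɡ, ʎ, q

The [+dorsal] segments are /c, j, ɟ, ɥ, ɡ, ʎ, q, w, ŋ/.
Of those, [−nasal] gives /c, j, ɟ, ɥ, ɡ, ʎ, q, w/.
Of those, [−round] leaves /c, j, ɟ, ɡ, ʎ, q/.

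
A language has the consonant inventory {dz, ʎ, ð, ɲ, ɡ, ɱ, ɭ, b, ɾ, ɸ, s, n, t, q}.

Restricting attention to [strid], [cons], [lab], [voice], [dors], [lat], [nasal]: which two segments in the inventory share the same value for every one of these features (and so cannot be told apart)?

On the given features, /ð/ and /ɾ/ have an identical profile: [−strident], [+consonantal], [−labial], [+voice], [−dorsal], [−lateral], [−nasal]. No other two segments in the inventory coincide on all 7 features. (They do differ in [sonorant], which is not among the given features.)

ð, ɾ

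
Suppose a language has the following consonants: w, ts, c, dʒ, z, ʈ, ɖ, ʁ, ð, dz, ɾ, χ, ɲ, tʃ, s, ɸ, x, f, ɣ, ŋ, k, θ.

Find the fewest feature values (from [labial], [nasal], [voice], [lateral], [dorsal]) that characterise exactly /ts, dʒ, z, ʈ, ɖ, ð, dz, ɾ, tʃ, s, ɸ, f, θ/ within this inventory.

The target set is precisely the extension of [-dorsal] in this inventory.

[-dorsal]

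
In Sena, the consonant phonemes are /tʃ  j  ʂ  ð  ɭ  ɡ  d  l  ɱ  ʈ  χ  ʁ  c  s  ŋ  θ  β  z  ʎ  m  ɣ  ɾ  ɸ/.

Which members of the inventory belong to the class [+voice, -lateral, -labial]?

Eliminate segments failing any feature: /tʃ, ʂ, ʈ, χ, c, s, θ, ɸ/ are [-voice]; /ɭ, l, ʎ/ are [+lateral]; /ɱ, β, m/ are [+labial]. The remaining /j, ð, ɡ, d, ʁ, ŋ, z, ɣ, ɾ/ satisfy [+voice], [-lateral], [-labial].

j, ð, ɡ, d, ʁ, ŋ, z, ɣ, ɾ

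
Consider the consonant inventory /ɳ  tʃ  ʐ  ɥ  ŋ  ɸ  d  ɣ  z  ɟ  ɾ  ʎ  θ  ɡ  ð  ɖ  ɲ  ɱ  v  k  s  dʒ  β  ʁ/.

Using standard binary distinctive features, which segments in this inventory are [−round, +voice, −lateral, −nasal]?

ʐ, d, ɣ, z, ɟ, ɾ, ɡ, ð, ɖ, v, dʒ, β, ʁ

Eliminate segments failing any feature: /ɳ, ŋ, ɲ, ɱ/ are [+nasal]; /tʃ, ɸ, θ, k, s/ are [−voice]; /ɥ/ is [+round]; /ʎ/ is [+lateral]. The remaining /ʐ, d, ɣ, z, ɟ, ɾ, ɡ, ð, ɖ, v, dʒ, β, ʁ/ satisfy [−round], [+voice], [−lateral], [−nasal].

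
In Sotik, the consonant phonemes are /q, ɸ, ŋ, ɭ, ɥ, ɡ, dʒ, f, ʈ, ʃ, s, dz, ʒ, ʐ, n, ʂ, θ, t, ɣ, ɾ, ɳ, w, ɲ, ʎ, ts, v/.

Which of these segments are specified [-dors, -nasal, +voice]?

Checking each segment against [-dorsal], [-nasal], [+voice]: /ɭ/ (retroflex lateral approximant), /dʒ/ (voiced postalveolar affricate), /dz/ (voiced alveolar affricate), /ʒ/ (voiced postalveolar fricative), /ʐ/ (voiced retroflex fricative), /ɾ/ (alveolar tap), among others, satisfy every feature; every other segment in the inventory fails at least one.

ɭ, dʒ, dz, ʒ, ʐ, ɾ, v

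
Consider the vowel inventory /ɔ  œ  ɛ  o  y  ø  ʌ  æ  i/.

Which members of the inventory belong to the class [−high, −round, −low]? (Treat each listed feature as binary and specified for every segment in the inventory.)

First, the [−high] segments are /ɔ, œ, ɛ, o, ø, ʌ, æ/.
Intersecting with [−round] gives /ɛ, ʌ, æ/.
Among these, [−low] leaves /ɛ, ʌ/.

ɛ, ʌ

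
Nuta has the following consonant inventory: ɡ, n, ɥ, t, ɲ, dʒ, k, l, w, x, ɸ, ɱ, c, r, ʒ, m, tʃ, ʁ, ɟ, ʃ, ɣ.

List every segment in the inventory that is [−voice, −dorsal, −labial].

t, tʃ, ʃ

Checking each segment against [−voice], [−dorsal], [−labial]: /t/ (voiceless alveolar stop), /tʃ/ (voiceless postalveolar affricate), /ʃ/ (voiceless postalveolar fricative) satisfy every feature; every other segment in the inventory fails at least one.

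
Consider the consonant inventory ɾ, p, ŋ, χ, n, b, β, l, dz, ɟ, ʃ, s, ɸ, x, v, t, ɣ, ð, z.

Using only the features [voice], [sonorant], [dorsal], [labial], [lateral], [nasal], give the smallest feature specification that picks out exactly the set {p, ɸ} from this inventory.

[-voice, +labial]

Every target segment is [-voice], [+labial]; each remaining inventory member fails at least one of these. Each conjunct is needed — [+labial] alone would also admit /b, β, v/; [-voice] alone would also admit /χ, ʃ, s, x, …/ — and no other single listed feature has exactly this extension, so two is the minimum.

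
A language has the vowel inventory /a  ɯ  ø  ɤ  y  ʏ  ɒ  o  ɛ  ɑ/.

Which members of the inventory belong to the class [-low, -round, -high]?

ɤ, ɛ

Among the inventory, the [-low] segments are /ɯ, ø, ɤ, y, ʏ, o, ɛ/.
Then [-round] gives /ɯ, ɤ, ɛ/.
Intersecting with [-high] leaves /ɤ, ɛ/.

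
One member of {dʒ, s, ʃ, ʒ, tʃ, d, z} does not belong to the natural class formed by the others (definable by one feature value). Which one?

d

[strident] groups all but one: /tʃ, ʒ, ʃ, s, dʒ, z/ share [+strident] while /d/ (voiced alveolar stop) alone is [-strident]. Removing any other segment would not leave a single-feature class that excludes it.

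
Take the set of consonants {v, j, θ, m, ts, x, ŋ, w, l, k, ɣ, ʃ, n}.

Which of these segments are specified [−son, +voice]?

First, the [−sonorant] segments are /v, θ, ts, x, k, ɣ, ʃ/.
Of those, [+voice] leaves /v, ɣ/.

v, ɣ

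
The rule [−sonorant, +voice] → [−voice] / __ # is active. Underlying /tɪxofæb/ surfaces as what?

[tɪxofæp]

/b/ satisfies [−sonorant, +voice] and sits in __ #. The [−voice] counterpart of the voiced bilabial stop is /p/. Other segments in /tɪxofæb/ either fail the structural description or are not in the environment, so the surface form is [tɪxofæp].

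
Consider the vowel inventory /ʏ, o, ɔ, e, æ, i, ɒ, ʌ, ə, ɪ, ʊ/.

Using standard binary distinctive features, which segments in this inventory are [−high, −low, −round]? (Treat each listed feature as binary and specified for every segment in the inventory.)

Among the inventory, the [−high] segments are /o, ɔ, e, æ, ɒ, ʌ, ə/.
Then [−low] gives /o, ɔ, e, ʌ, ə/.
Of those, [−round] leaves /e, ʌ, ə/.

e, ʌ, ə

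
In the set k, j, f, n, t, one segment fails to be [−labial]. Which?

/f/ is the voiceless labiodental fricative, which is [+labial]; the rest — /j, n, k, t/ — are [−labial].

f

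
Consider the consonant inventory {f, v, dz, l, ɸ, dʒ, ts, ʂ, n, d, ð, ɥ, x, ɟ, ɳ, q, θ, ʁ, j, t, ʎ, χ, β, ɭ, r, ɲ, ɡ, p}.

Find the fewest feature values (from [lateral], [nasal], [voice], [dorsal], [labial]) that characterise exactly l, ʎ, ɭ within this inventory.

/l, ʎ, ɭ/ are exactly the [+lateral] segments in the inventory, so a single feature suffices.

[+lateral]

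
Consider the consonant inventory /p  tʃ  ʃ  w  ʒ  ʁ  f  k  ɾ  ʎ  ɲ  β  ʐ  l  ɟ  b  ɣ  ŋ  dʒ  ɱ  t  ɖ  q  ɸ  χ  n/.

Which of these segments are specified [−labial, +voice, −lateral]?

Checking each segment against [−labial], [+voice], [−lateral]: /ʒ/ (voiced postalveolar fricative), /ʁ/ (voiced uvular fricative), /ɾ/ (alveolar tap), /ɲ/ (palatal nasal), /ʐ/ (voiced retroflex fricative), /ɟ/ (voiced palatal stop), among others, satisfy every feature; every other segment in the inventory fails at least one.

ʒ, ʁ, ɾ, ɲ, ʐ, ɟ, ɣ, ŋ, dʒ, ɖ, n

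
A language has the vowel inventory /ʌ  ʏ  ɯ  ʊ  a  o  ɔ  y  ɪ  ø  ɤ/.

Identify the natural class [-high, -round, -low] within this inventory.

ʌ, ɤ

Eliminate segments failing any feature: /ʏ, ɯ, ʊ, y, ɪ/ are [+high]; /a/ is [+low]; /o, ɔ, ø/ are [+round]. The remaining /ʌ, ɤ/ satisfy [-high], [-round], [-low].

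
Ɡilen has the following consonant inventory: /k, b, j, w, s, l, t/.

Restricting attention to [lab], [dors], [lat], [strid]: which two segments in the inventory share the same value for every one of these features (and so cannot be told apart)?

Both /j/ and /k/ are [−labial], [+dorsal], [−lateral], [−strident]. Since the list omits [sonorant], [voice], [continuant] and [back] — which do distinguish the palatal glide from the voiceless velar stop — this pair collapses; all other pairs remain distinct.

j, k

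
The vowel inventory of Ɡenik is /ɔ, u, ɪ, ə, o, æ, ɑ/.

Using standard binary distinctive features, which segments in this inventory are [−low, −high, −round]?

ə

Checking each segment against [−low], [−high], [−round]: /ə/ (mid central vowel (schwa)) satisfies every feature; every other segment in the inventory fails at least one.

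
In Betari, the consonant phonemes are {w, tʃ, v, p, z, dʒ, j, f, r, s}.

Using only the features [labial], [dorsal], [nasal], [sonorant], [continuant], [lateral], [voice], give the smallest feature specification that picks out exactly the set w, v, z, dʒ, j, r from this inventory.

/w, v, z, dʒ, j, r/ are exactly the [+voice] segments in the inventory, so a single feature suffices.

[+voice]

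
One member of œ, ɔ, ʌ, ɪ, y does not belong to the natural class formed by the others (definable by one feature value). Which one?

/ɔ, ɪ, ʌ, œ/ are all [-tense], but /y/ (high front rounded tense vowel) is [+tense]. No other single segment can be removed to leave a set sharing one feature value that the removed segment lacks, so /y/ is the odd one out.

y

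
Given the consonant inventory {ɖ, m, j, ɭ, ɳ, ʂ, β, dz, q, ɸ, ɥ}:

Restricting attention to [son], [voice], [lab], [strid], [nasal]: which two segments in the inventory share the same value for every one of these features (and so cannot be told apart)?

ɭ, j

/ɭ/ (retroflex lateral approximant) and /j/ (palatal glide) are both [+sonorant], [+voice], [-labial], [-strident], [-nasal], so none of the listed features separates them. (They do differ in [lateral] and [dorsal], which are not among the given features.) Every other pair in the inventory differs on at least one listed feature.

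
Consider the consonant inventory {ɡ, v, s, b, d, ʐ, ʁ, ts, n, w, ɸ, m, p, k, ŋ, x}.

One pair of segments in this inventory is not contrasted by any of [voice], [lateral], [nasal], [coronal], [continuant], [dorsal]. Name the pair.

w, ʁ

/w/ (labial-velar glide) and /ʁ/ (voiced uvular fricative) are both [+voice], [−lateral], [−nasal], [−coronal], [+continuant], [+dorsal], so none of the listed features separates them. (They do differ in [labial], [round] and [high], which are not among the given features.) Every other pair in the inventory differs on at least one listed feature.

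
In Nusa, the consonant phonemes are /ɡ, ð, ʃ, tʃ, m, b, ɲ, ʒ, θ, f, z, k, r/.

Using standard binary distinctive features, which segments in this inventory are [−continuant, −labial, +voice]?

ɡ, ɲ

Checking each segment against [−continuant], [−labial], [+voice]: /ɡ/ (voiced velar stop), /ɲ/ (palatal nasal) satisfy every feature; every other segment in the inventory fails at least one.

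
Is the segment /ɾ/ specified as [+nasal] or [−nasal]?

[−nasal]

/ɾ/ is the alveolar tap. The feature [nasal] marks segments produced with velum lowered (airflow through the nose); /ɾ/ lacks this property, so it is [−nasal].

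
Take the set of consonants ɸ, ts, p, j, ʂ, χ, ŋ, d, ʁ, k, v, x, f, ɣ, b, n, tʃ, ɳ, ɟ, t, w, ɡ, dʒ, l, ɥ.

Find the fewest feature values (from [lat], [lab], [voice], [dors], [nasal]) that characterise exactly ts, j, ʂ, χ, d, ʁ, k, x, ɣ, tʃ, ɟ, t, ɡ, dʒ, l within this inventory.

The class [-nasal], [-labial] has exactly /ts, j, ʂ, χ, d, ʁ, k, x, ɣ, tʃ, ɟ, t, ɡ, dʒ, l/ as its extension in this inventory. No smaller conjunction from the listed features achieves this: [-labial] alone would also admit /ŋ, n, ɳ/; [-nasal] alone would also admit /ɸ, p, v, f, …/; and checking the remaining single features turns up none with this extension.

[-nasal, -lab]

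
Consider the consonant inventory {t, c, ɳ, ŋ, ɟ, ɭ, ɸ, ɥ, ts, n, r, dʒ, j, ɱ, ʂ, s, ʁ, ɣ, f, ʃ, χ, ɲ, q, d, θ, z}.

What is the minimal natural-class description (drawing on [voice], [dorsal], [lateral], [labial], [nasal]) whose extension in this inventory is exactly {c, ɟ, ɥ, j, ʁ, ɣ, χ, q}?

The class [−nasal], [+dorsal] has exactly /c, ɟ, ɥ, j, ʁ, ɣ, χ, q/ as its extension in this inventory. No smaller conjunction from the listed features achieves this: [+dorsal] alone would also admit /ŋ, ɲ/; [−nasal] alone would also admit /t, ɭ, ɸ, ts, …/; and checking the remaining single features turns up none with this extension.

[−nasal, +dorsal]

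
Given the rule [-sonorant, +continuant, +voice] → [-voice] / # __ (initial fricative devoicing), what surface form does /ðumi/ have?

The only segment in the rule's environment that also matches [-sonorant, +continuant, +voice] is /ð/. Applying [-voice] turns the voiced dental fricative into /θ/ (voiceless dental fricative), giving [θumi].

[θumi]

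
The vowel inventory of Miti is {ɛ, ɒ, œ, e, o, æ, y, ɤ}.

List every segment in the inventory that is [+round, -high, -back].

Checking each segment against [+round], [-high], [-back]: /œ/ (mid front rounded lax vowel) satisfies every feature; every other segment in the inventory fails at least one.

œ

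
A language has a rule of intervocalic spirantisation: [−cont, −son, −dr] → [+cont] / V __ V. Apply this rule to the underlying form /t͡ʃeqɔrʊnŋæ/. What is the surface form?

[t͡ʃeχɔrʊnŋæ]

/q/ satisfies [−cont, −son, −dr] and sits in V __ V. The [+continuant] counterpart of the voiceless uvular stop is /χ/. Other segments in /t͡ʃeqɔrʊnŋæ/ either fail the structural description or are not in the environment, so the surface form is [t͡ʃeχɔrʊnŋæ].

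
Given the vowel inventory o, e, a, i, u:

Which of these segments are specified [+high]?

The feature [high] marks segments produced with the tongue body raised. In this inventory /i, u/ have that property, so they are [+high]; /o, e, a/ are [−high].

i, u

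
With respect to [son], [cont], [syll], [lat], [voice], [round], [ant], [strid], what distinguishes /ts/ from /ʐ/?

[voice], [continuant], [anterior]

The two segments share [−sonorant], [−syllabic], [−lateral], [−round], [+strident]. The only features from the list on which they differ: /ts/ is [−voice] while /ʐ/ is [+voice]; /ts/ is [−continuant] while /ʐ/ is [+continuant]; /ts/ is [+anterior] while /ʐ/ is [−anterior].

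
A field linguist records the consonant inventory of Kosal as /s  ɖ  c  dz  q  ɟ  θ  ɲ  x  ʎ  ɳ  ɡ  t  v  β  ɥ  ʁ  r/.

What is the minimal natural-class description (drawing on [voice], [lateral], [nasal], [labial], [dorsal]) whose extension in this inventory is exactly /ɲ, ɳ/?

The target set is precisely the extension of [+nasal] in this inventory.

[+nasal]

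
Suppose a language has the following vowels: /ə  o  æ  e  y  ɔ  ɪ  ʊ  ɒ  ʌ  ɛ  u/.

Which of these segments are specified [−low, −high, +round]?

Checking each segment against [−low], [−high], [+round]: /o/ (mid back rounded tense vowel), /ɔ/ (mid back rounded lax vowel) satisfy every feature; every other segment in the inventory fails at least one.

o, ɔ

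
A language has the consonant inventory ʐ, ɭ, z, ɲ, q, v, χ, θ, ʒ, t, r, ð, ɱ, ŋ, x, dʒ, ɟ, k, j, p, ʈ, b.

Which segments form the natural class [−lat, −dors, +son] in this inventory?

r, ɱ

Eliminate segments failing any feature: /ʐ, z, v, θ, ʒ, t, ð, dʒ, p, ʈ, b/ are [−sonorant]; /ɭ/ is [+lateral]; /ɲ, q, χ, ŋ, x, ɟ, k, j/ are [+dorsal]. The remaining /r, ɱ/ satisfy [−lateral], [−dorsal], [+sonorant].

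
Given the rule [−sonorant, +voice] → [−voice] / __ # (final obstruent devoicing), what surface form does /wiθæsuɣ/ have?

/ɣ/ satisfies [−sonorant, +voice] and sits in __ #. The [−voice] counterpart of the voiced velar fricative is /x/. Other segments in /wiθæsuɣ/ either fail the structural description or are not in the environment, so the surface form is [wiθæsux].

[wiθæsux]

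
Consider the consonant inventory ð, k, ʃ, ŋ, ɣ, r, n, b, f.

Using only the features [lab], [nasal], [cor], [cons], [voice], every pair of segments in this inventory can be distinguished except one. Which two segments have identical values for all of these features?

On the given features, /ð/ and /r/ have an identical profile: [−labial], [−nasal], [+coronal], [+consonantal], [+voice]. No other two segments in the inventory coincide on all 5 features. (They do differ in [sonorant], which is not among the given features.)

ð, r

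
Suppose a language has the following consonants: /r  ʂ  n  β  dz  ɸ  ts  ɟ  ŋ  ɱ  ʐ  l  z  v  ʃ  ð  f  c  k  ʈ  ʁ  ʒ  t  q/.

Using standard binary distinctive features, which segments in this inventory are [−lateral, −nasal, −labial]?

Eliminate segments failing any feature: /n, ŋ, ɱ/ are [+nasal]; /β, ɸ, v, f/ are [+labial]; /l/ is [+lateral]. The remaining /r, ʂ, dz, ts, ɟ, ʐ, z, ʃ, ð, c, k, ʈ, ʁ, ʒ, t, q/ satisfy [−lateral], [−nasal], [−labial].

r, ʂ, dz, ts, ɟ, ʐ, z, ʃ, ð, c, k, ʈ, ʁ, ʒ, t, q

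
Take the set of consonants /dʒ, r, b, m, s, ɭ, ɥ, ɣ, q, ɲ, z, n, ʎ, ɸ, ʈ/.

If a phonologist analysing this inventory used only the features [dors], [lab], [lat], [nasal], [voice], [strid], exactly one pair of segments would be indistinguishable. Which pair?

Both /dʒ/ and /z/ are [−dorsal], [−labial], [−lateral], [−nasal], [+voice], [+strident]. Since the list omits [continuant], [anterior] and [distributed] — which do distinguish the voiced postalveolar affricate from the voiced alveolar fricative — this pair collapses; all other pairs remain distinct.

dʒ, z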